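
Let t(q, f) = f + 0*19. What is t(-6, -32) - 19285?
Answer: -19317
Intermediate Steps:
t(q, f) = f (t(q, f) = f + 0 = f)
t(-6, -32) - 19285 = -32 - 19285 = -19317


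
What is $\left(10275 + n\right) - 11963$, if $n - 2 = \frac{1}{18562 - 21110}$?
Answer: $- \frac{4295929}{2548} \approx -1686.0$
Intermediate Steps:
$n = \frac{5095}{2548}$ ($n = 2 + \frac{1}{18562 - 21110} = 2 + \frac{1}{-2548} = 2 - \frac{1}{2548} = \frac{5095}{2548} \approx 1.9996$)
$\left(10275 + n\right) - 11963 = \left(10275 + \frac{5095}{2548}\right) - 11963 = \frac{26185795}{2548} - 11963 = - \frac{4295929}{2548}$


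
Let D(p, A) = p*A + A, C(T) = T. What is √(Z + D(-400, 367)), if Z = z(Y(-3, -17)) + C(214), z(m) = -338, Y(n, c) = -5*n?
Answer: I*√146557 ≈ 382.83*I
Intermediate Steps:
D(p, A) = A + A*p (D(p, A) = A*p + A = A + A*p)
Z = -124 (Z = -338 + 214 = -124)
√(Z + D(-400, 367)) = √(-124 + 367*(1 - 400)) = √(-124 + 367*(-399)) = √(-124 - 146433) = √(-146557) = I*√146557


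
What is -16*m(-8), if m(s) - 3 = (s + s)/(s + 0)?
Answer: -80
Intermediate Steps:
m(s) = 5 (m(s) = 3 + (s + s)/(s + 0) = 3 + (2*s)/s = 3 + 2 = 5)
-16*m(-8) = -16*5 = -80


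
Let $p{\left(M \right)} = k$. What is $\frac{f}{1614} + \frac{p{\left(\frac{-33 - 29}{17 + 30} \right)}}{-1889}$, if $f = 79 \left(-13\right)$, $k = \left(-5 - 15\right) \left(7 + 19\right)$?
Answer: $- \frac{1100723}{3048846} \approx -0.36103$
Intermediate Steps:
$k = -520$ ($k = \left(-20\right) 26 = -520$)
$p{\left(M \right)} = -520$
$f = -1027$
$\frac{f}{1614} + \frac{p{\left(\frac{-33 - 29}{17 + 30} \right)}}{-1889} = - \frac{1027}{1614} - \frac{520}{-1889} = \left(-1027\right) \frac{1}{1614} - - \frac{520}{1889} = - \frac{1027}{1614} + \frac{520}{1889} = - \frac{1100723}{3048846}$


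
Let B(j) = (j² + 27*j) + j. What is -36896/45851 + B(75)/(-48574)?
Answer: -2146385279/2227166474 ≈ -0.96373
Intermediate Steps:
B(j) = j² + 28*j
-36896/45851 + B(75)/(-48574) = -36896/45851 + (75*(28 + 75))/(-48574) = -36896*1/45851 + (75*103)*(-1/48574) = -36896/45851 + 7725*(-1/48574) = -36896/45851 - 7725/48574 = -2146385279/2227166474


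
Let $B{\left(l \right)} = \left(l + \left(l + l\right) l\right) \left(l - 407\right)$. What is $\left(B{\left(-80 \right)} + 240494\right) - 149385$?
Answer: $-6103531$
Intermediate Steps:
$B{\left(l \right)} = \left(-407 + l\right) \left(l + 2 l^{2}\right)$ ($B{\left(l \right)} = \left(l + 2 l l\right) \left(-407 + l\right) = \left(l + 2 l^{2}\right) \left(-407 + l\right) = \left(-407 + l\right) \left(l + 2 l^{2}\right)$)
$\left(B{\left(-80 \right)} + 240494\right) - 149385 = \left(- 80 \left(-407 - -65040 + 2 \left(-80\right)^{2}\right) + 240494\right) - 149385 = \left(- 80 \left(-407 + 65040 + 2 \cdot 6400\right) + 240494\right) - 149385 = \left(- 80 \left(-407 + 65040 + 12800\right) + 240494\right) - 149385 = \left(\left(-80\right) 77433 + 240494\right) - 149385 = \left(-6194640 + 240494\right) - 149385 = -5954146 - 149385 = -6103531$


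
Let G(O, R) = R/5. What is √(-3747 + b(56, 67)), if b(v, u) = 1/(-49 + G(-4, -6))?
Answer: I*√236066002/251 ≈ 61.213*I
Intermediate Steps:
G(O, R) = R/5 (G(O, R) = R*(⅕) = R/5)
b(v, u) = -5/251 (b(v, u) = 1/(-49 + (⅕)*(-6)) = 1/(-49 - 6/5) = 1/(-251/5) = -5/251)
√(-3747 + b(56, 67)) = √(-3747 - 5/251) = √(-940502/251) = I*√236066002/251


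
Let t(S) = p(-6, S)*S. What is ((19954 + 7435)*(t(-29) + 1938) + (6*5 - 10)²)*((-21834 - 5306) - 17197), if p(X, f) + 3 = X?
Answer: -2670364793307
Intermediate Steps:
p(X, f) = -3 + X
t(S) = -9*S (t(S) = (-3 - 6)*S = -9*S)
((19954 + 7435)*(t(-29) + 1938) + (6*5 - 10)²)*((-21834 - 5306) - 17197) = ((19954 + 7435)*(-9*(-29) + 1938) + (6*5 - 10)²)*((-21834 - 5306) - 17197) = (27389*(261 + 1938) + (30 - 10)²)*(-27140 - 17197) = (27389*2199 + 20²)*(-44337) = (60228411 + 400)*(-44337) = 60228811*(-44337) = -2670364793307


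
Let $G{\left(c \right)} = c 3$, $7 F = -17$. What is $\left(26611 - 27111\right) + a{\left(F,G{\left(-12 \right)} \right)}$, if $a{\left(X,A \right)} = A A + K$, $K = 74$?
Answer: $870$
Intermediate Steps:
$F = - \frac{17}{7}$ ($F = \frac{1}{7} \left(-17\right) = - \frac{17}{7} \approx -2.4286$)
$G{\left(c \right)} = 3 c$
$a{\left(X,A \right)} = 74 + A^{2}$ ($a{\left(X,A \right)} = A A + 74 = A^{2} + 74 = 74 + A^{2}$)
$\left(26611 - 27111\right) + a{\left(F,G{\left(-12 \right)} \right)} = \left(26611 - 27111\right) + \left(74 + \left(3 \left(-12\right)\right)^{2}\right) = -500 + \left(74 + \left(-36\right)^{2}\right) = -500 + \left(74 + 1296\right) = -500 + 1370 = 870$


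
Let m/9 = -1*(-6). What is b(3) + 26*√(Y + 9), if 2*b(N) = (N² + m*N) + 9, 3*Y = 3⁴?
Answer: 246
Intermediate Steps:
m = 54 (m = 9*(-1*(-6)) = 9*6 = 54)
Y = 27 (Y = (⅓)*3⁴ = (⅓)*81 = 27)
b(N) = 9/2 + N²/2 + 27*N (b(N) = ((N² + 54*N) + 9)/2 = (9 + N² + 54*N)/2 = 9/2 + N²/2 + 27*N)
b(3) + 26*√(Y + 9) = (9/2 + (½)*3² + 27*3) + 26*√(27 + 9) = (9/2 + (½)*9 + 81) + 26*√36 = (9/2 + 9/2 + 81) + 26*6 = 90 + 156 = 246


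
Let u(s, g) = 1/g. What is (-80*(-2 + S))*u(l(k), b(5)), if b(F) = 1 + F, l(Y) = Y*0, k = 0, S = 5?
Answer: -40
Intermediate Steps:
l(Y) = 0
(-80*(-2 + S))*u(l(k), b(5)) = (-80*(-2 + 5))/(1 + 5) = -80*3/6 = -80*3*(1/6) = -240*1/6 = -40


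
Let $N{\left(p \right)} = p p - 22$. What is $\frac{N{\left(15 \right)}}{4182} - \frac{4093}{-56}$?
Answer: $\frac{8564147}{117096} \approx 73.138$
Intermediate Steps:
$N{\left(p \right)} = -22 + p^{2}$ ($N{\left(p \right)} = p^{2} - 22 = -22 + p^{2}$)
$\frac{N{\left(15 \right)}}{4182} - \frac{4093}{-56} = \frac{-22 + 15^{2}}{4182} - \frac{4093}{-56} = \left(-22 + 225\right) \frac{1}{4182} - - \frac{4093}{56} = 203 \cdot \frac{1}{4182} + \frac{4093}{56} = \frac{203}{4182} + \frac{4093}{56} = \frac{8564147}{117096}$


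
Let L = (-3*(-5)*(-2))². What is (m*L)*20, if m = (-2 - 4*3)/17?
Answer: -252000/17 ≈ -14824.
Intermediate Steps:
L = 900 (L = (15*(-2))² = (-30)² = 900)
m = -14/17 (m = (-2 - 12)*(1/17) = -14*1/17 = -14/17 ≈ -0.82353)
(m*L)*20 = -14/17*900*20 = -12600/17*20 = -252000/17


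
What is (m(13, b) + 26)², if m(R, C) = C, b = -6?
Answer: 400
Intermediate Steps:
(m(13, b) + 26)² = (-6 + 26)² = 20² = 400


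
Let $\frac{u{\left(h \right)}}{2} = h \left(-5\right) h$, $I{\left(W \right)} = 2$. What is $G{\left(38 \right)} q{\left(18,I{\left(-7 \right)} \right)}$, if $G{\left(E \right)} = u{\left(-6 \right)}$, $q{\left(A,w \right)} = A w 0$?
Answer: $0$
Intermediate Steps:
$u{\left(h \right)} = - 10 h^{2}$ ($u{\left(h \right)} = 2 h \left(-5\right) h = 2 - 5 h h = 2 \left(- 5 h^{2}\right) = - 10 h^{2}$)
$q{\left(A,w \right)} = 0$
$G{\left(E \right)} = -360$ ($G{\left(E \right)} = - 10 \left(-6\right)^{2} = \left(-10\right) 36 = -360$)
$G{\left(38 \right)} q{\left(18,I{\left(-7 \right)} \right)} = \left(-360\right) 0 = 0$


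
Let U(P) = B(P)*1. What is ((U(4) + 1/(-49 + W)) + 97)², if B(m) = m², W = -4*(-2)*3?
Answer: 7974976/625 ≈ 12760.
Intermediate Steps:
W = 24 (W = 8*3 = 24)
U(P) = P² (U(P) = P²*1 = P²)
((U(4) + 1/(-49 + W)) + 97)² = ((4² + 1/(-49 + 24)) + 97)² = ((16 + 1/(-25)) + 97)² = ((16 - 1/25) + 97)² = (399/25 + 97)² = (2824/25)² = 7974976/625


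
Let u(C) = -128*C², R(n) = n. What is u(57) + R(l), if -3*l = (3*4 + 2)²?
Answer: -1247812/3 ≈ -4.1594e+5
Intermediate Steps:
l = -196/3 (l = -(3*4 + 2)²/3 = -(12 + 2)²/3 = -⅓*14² = -⅓*196 = -196/3 ≈ -65.333)
u(57) + R(l) = -128*57² - 196/3 = -128*3249 - 196/3 = -415872 - 196/3 = -1247812/3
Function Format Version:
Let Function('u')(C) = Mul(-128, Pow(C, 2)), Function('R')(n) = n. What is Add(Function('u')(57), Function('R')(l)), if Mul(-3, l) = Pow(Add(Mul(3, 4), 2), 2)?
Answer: Rational(-1247812, 3) ≈ -4.1594e+5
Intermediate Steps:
l = Rational(-196, 3) (l = Mul(Rational(-1, 3), Pow(Add(Mul(3, 4), 2), 2)) = Mul(Rational(-1, 3), Pow(Add(12, 2), 2)) = Mul(Rational(-1, 3), Pow(14, 2)) = Mul(Rational(-1, 3), 196) = Rational(-196, 3) ≈ -65.333)
Add(Function('u')(57), Function('R')(l)) = Add(Mul(-128, Pow(57, 2)), Rational(-196, 3)) = Add(Mul(-128, 3249), Rational(-196, 3)) = Add(-415872, Rational(-196, 3)) = Rational(-1247812, 3)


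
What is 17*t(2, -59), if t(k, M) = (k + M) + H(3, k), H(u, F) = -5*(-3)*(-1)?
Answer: -1224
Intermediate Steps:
H(u, F) = -15 (H(u, F) = 15*(-1) = -15)
t(k, M) = -15 + M + k (t(k, M) = (k + M) - 15 = (M + k) - 15 = -15 + M + k)
17*t(2, -59) = 17*(-15 - 59 + 2) = 17*(-72) = -1224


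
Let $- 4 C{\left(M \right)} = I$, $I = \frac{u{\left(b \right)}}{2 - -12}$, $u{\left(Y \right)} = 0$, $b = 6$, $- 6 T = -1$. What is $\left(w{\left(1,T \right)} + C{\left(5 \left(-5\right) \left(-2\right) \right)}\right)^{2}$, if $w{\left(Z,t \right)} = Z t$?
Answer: $\frac{1}{36} \approx 0.027778$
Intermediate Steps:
$T = \frac{1}{6}$ ($T = \left(- \frac{1}{6}\right) \left(-1\right) = \frac{1}{6} \approx 0.16667$)
$I = 0$ ($I = \frac{0}{2 - -12} = \frac{0}{2 + 12} = \frac{0}{14} = 0 \cdot \frac{1}{14} = 0$)
$C{\left(M \right)} = 0$ ($C{\left(M \right)} = \left(- \frac{1}{4}\right) 0 = 0$)
$\left(w{\left(1,T \right)} + C{\left(5 \left(-5\right) \left(-2\right) \right)}\right)^{2} = \left(1 \cdot \frac{1}{6} + 0\right)^{2} = \left(\frac{1}{6} + 0\right)^{2} = \left(\frac{1}{6}\right)^{2} = \frac{1}{36}$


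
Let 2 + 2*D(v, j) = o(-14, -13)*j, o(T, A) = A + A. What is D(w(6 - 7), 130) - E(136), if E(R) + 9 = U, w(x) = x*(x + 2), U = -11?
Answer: -1671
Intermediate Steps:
w(x) = x*(2 + x)
o(T, A) = 2*A
E(R) = -20 (E(R) = -9 - 11 = -20)
D(v, j) = -1 - 13*j (D(v, j) = -1 + ((2*(-13))*j)/2 = -1 + (-26*j)/2 = -1 - 13*j)
D(w(6 - 7), 130) - E(136) = (-1 - 13*130) - 1*(-20) = (-1 - 1690) + 20 = -1691 + 20 = -1671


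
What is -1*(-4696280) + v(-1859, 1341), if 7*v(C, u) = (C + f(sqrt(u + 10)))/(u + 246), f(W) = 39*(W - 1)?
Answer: 52170972622/11109 + 13*sqrt(1351)/3703 ≈ 4.6963e+6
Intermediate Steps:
f(W) = -39 + 39*W (f(W) = 39*(-1 + W) = -39 + 39*W)
v(C, u) = (-39 + C + 39*sqrt(10 + u))/(7*(246 + u)) (v(C, u) = ((C + (-39 + 39*sqrt(u + 10)))/(u + 246))/7 = ((C + (-39 + 39*sqrt(10 + u)))/(246 + u))/7 = ((-39 + C + 39*sqrt(10 + u))/(246 + u))/7 = (-39 + C + 39*sqrt(10 + u))/(7*(246 + u)))
-1*(-4696280) + v(-1859, 1341) = -1*(-4696280) + (-39 - 1859 + 39*sqrt(10 + 1341))/(7*(246 + 1341)) = 4696280 + (1/7)*(-39 - 1859 + 39*sqrt(1351))/1587 = 4696280 + (1/7)*(1/1587)*(-1898 + 39*sqrt(1351)) = 4696280 + (-1898/11109 + 13*sqrt(1351)/3703) = 52170972622/11109 + 13*sqrt(1351)/3703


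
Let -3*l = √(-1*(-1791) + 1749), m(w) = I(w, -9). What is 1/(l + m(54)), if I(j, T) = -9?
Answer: 27/937 - 2*√885/937 ≈ -0.034683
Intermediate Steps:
m(w) = -9
l = -2*√885/3 (l = -√(-1*(-1791) + 1749)/3 = -√(1791 + 1749)/3 = -2*√885/3 ≈ -19.833)
1/(l + m(54)) = 1/(-2*√885/3 - 9) = 1/(-9 - 2*√885/3)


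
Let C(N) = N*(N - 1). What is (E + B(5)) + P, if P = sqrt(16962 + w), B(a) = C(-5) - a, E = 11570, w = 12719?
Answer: 11595 + sqrt(29681) ≈ 11767.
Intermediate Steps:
C(N) = N*(-1 + N)
B(a) = 30 - a (B(a) = -5*(-1 - 5) - a = -5*(-6) - a = 30 - a)
P = sqrt(29681) (P = sqrt(16962 + 12719) = sqrt(29681) ≈ 172.28)
(E + B(5)) + P = (11570 + (30 - 1*5)) + sqrt(29681) = (11570 + (30 - 5)) + sqrt(29681) = (11570 + 25) + sqrt(29681) = 11595 + sqrt(29681)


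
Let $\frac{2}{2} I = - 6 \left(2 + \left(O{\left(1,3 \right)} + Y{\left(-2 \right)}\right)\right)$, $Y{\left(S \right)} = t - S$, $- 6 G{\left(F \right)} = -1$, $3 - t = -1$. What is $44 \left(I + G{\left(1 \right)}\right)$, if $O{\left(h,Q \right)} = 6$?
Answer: $- \frac{11066}{3} \approx -3688.7$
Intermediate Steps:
$t = 4$ ($t = 3 - -1 = 3 + 1 = 4$)
$G{\left(F \right)} = \frac{1}{6}$ ($G{\left(F \right)} = \left(- \frac{1}{6}\right) \left(-1\right) = \frac{1}{6}$)
$Y{\left(S \right)} = 4 - S$
$I = -84$ ($I = - 6 \left(2 + \left(6 + \left(4 - -2\right)\right)\right) = - 6 \left(2 + \left(6 + \left(4 + 2\right)\right)\right) = - 6 \left(2 + \left(6 + 6\right)\right) = - 6 \left(2 + 12\right) = \left(-6\right) 14 = -84$)
$44 \left(I + G{\left(1 \right)}\right) = 44 \left(-84 + \frac{1}{6}\right) = 44 \left(- \frac{503}{6}\right) = - \frac{11066}{3}$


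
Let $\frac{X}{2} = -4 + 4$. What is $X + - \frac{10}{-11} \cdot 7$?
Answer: $\frac{70}{11} \approx 6.3636$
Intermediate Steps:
$X = 0$ ($X = 2 \left(-4 + 4\right) = 2 \cdot 0 = 0$)
$X + - \frac{10}{-11} \cdot 7 = 0 + - \frac{10}{-11} \cdot 7 = 0 + \left(-10\right) \left(- \frac{1}{11}\right) 7 = 0 + \frac{10}{11} \cdot 7 = 0 + \frac{70}{11} = \frac{70}{11}$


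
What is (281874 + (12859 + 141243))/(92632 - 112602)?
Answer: -217988/9985 ≈ -21.832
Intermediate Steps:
(281874 + (12859 + 141243))/(92632 - 112602) = (281874 + 154102)/(-19970) = 435976*(-1/19970) = -217988/9985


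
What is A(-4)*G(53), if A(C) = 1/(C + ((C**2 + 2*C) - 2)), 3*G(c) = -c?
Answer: -53/6 ≈ -8.8333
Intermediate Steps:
G(c) = -c/3 (G(c) = (-c)/3 = -c/3)
A(C) = 1/(-2 + C**2 + 3*C) (A(C) = 1/(C + (-2 + C**2 + 2*C)) = 1/(-2 + C**2 + 3*C))
A(-4)*G(53) = (-1/3*53)/(-2 + (-4)**2 + 3*(-4)) = -53/3/(-2 + 16 - 12) = -53/3/2 = (1/2)*(-53/3) = -53/6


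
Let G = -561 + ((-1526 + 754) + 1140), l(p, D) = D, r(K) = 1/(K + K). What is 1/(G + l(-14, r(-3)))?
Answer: -6/1159 ≈ -0.0051769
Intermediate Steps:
r(K) = 1/(2*K)
G = -193 (G = -561 + (-772 + 1140) = -561 + 368 = -193)
1/(G + l(-14, r(-3))) = 1/(-193 + (1/2)/(-3)) = 1/(-193 + (1/2)*(-1/3)) = 1/(-193 - 1/6) = 1/(-1159/6) = -6/1159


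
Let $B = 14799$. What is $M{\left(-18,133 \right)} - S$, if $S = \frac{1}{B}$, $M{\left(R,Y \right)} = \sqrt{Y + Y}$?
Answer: $- \frac{1}{14799} + \sqrt{266} \approx 16.309$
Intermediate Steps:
$M{\left(R,Y \right)} = \sqrt{2} \sqrt{Y}$ ($M{\left(R,Y \right)} = \sqrt{2 Y} = \sqrt{2} \sqrt{Y}$)
$S = \frac{1}{14799} \approx 6.7572 \cdot 10^{-5}$
$M{\left(-18,133 \right)} - S = \sqrt{2} \sqrt{133} - \frac{1}{14799} = \sqrt{266} - \frac{1}{14799} = - \frac{1}{14799} + \sqrt{266}$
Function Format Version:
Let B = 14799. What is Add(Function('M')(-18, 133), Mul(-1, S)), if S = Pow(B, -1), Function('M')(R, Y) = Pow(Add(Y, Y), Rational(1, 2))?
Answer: Add(Rational(-1, 14799), Pow(266, Rational(1, 2))) ≈ 16.309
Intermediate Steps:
Function('M')(R, Y) = Mul(Pow(2, Rational(1, 2)), Pow(Y, Rational(1, 2))) (Function('M')(R, Y) = Pow(Mul(2, Y), Rational(1, 2)) = Mul(Pow(2, Rational(1, 2)), Pow(Y, Rational(1, 2))))
S = Rational(1, 14799) (S = Pow(14799, -1) = Rational(1, 14799) ≈ 6.7572e-5)
Add(Function('M')(-18, 133), Mul(-1, S)) = Add(Mul(Pow(2, Rational(1, 2)), Pow(133, Rational(1, 2))), Mul(-1, Rational(1, 14799))) = Add(Pow(266, Rational(1, 2)), Rational(-1, 14799)) = Add(Rational(-1, 14799), Pow(266, Rational(1, 2)))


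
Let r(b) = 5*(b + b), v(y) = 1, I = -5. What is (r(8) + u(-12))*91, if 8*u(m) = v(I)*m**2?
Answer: 8918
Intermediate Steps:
u(m) = m**2/8 (u(m) = (1*m**2)/8 = m**2/8)
r(b) = 10*b (r(b) = 5*(2*b) = 10*b)
(r(8) + u(-12))*91 = (10*8 + (1/8)*(-12)**2)*91 = (80 + (1/8)*144)*91 = (80 + 18)*91 = 98*91 = 8918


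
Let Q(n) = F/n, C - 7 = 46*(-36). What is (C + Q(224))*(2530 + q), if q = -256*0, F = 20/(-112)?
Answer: -13083304245/3136 ≈ -4.1720e+6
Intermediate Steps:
C = -1649 (C = 7 + 46*(-36) = 7 - 1656 = -1649)
F = -5/28 (F = 20*(-1/112) = -5/28 ≈ -0.17857)
Q(n) = -5/(28*n)
q = 0
(C + Q(224))*(2530 + q) = (-1649 - 5/28/224)*(2530 + 0) = (-1649 - 5/28*1/224)*2530 = (-1649 - 5/6272)*2530 = -10342533/6272*2530 = -13083304245/3136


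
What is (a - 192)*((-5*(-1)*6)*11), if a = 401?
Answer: 68970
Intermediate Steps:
(a - 192)*((-5*(-1)*6)*11) = (401 - 192)*((-5*(-1)*6)*11) = 209*((5*6)*11) = 209*(30*11) = 209*330 = 68970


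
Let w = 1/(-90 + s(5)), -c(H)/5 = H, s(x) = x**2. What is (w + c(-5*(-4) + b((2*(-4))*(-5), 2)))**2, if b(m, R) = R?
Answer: 51136801/4225 ≈ 12103.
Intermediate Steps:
c(H) = -5*H
w = -1/65 (w = 1/(-90 + 5**2) = 1/(-90 + 25) = 1/(-65) = -1/65 ≈ -0.015385)
(w + c(-5*(-4) + b((2*(-4))*(-5), 2)))**2 = (-1/65 - 5*(-5*(-4) + 2))**2 = (-1/65 - 5*(20 + 2))**2 = (-1/65 - 5*22)**2 = (-1/65 - 110)**2 = (-7151/65)**2 = 51136801/4225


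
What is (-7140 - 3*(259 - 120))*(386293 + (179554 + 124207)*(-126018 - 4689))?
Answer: 300037858760838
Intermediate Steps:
(-7140 - 3*(259 - 120))*(386293 + (179554 + 124207)*(-126018 - 4689)) = (-7140 - 3*139)*(386293 + 303761*(-130707)) = (-7140 - 417)*(386293 - 39703689027) = -7557*(-39703302734) = 300037858760838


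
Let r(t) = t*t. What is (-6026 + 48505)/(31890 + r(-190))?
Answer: 42479/67990 ≈ 0.62478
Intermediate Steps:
r(t) = t²
(-6026 + 48505)/(31890 + r(-190)) = (-6026 + 48505)/(31890 + (-190)²) = 42479/(31890 + 36100) = 42479/67990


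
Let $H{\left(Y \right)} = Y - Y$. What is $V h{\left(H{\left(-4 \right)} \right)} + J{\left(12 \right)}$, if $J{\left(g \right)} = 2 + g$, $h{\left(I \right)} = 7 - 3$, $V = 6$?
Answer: $38$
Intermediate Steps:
$H{\left(Y \right)} = 0$
$h{\left(I \right)} = 4$ ($h{\left(I \right)} = 7 - 3 = 4$)
$V h{\left(H{\left(-4 \right)} \right)} + J{\left(12 \right)} = 6 \cdot 4 + \left(2 + 12\right) = 24 + 14 = 38$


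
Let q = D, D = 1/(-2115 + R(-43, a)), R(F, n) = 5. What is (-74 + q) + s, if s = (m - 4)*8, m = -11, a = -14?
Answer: -409341/2110 ≈ -194.00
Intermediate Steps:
D = -1/2110 (D = 1/(-2115 + 5) = 1/(-2110) = -1/2110 ≈ -0.00047393)
s = -120 (s = (-11 - 4)*8 = -15*8 = -120)
q = -1/2110 ≈ -0.00047393
(-74 + q) + s = (-74 - 1/2110) - 120 = -156141/2110 - 120 = -409341/2110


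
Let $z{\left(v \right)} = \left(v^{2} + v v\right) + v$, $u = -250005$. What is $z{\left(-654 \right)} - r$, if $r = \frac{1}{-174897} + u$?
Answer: $\frac{193223232352}{174897} \approx 1.1048 \cdot 10^{6}$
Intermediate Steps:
$z{\left(v \right)} = v + 2 v^{2}$ ($z{\left(v \right)} = \left(v^{2} + v^{2}\right) + v = 2 v^{2} + v = v + 2 v^{2}$)
$r = - \frac{43725124486}{174897}$ ($r = \frac{1}{-174897} - 250005 = - \frac{1}{174897} - 250005 = - \frac{43725124486}{174897} \approx -2.5001 \cdot 10^{5}$)
$z{\left(-654 \right)} - r = - 654 \left(1 + 2 \left(-654\right)\right) - - \frac{43725124486}{174897} = - 654 \left(1 - 1308\right) + \frac{43725124486}{174897} = \left(-654\right) \left(-1307\right) + \frac{43725124486}{174897} = 854778 + \frac{43725124486}{174897} = \frac{193223232352}{174897}$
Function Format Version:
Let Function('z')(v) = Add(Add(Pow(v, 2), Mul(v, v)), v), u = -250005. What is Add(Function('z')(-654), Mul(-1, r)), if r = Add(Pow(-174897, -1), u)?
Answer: Rational(193223232352, 174897) ≈ 1.1048e+6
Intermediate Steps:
Function('z')(v) = Add(v, Mul(2, Pow(v, 2))) (Function('z')(v) = Add(Add(Pow(v, 2), Pow(v, 2)), v) = Add(Mul(2, Pow(v, 2)), v) = Add(v, Mul(2, Pow(v, 2))))
r = Rational(-43725124486, 174897) (r = Add(Pow(-174897, -1), -250005) = Add(Rational(-1, 174897), -250005) = Rational(-43725124486, 174897) ≈ -2.5001e+5)
Add(Function('z')(-654), Mul(-1, r)) = Add(Mul(-654, Add(1, Mul(2, -654))), Mul(-1, Rational(-43725124486, 174897))) = Add(Mul(-654, Add(1, -1308)), Rational(43725124486, 174897)) = Add(Mul(-654, -1307), Rational(43725124486, 174897)) = Add(854778, Rational(43725124486, 174897)) = Rational(193223232352, 174897)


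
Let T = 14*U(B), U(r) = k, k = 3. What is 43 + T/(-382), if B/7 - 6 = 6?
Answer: 8192/191 ≈ 42.890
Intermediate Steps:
B = 84 (B = 42 + 7*6 = 42 + 42 = 84)
U(r) = 3
T = 42 (T = 14*3 = 42)
43 + T/(-382) = 43 + 42/(-382) = 43 + 42*(-1/382) = 43 - 21/191 = 8192/191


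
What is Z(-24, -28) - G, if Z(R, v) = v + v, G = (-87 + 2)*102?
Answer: 8614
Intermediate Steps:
G = -8670 (G = -85*102 = -8670)
Z(R, v) = 2*v
Z(-24, -28) - G = 2*(-28) - 1*(-8670) = -56 + 8670 = 8614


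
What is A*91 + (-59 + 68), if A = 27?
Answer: 2466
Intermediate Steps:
A*91 + (-59 + 68) = 27*91 + (-59 + 68) = 2457 + 9 = 2466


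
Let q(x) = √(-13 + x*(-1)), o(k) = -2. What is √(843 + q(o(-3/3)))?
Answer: √(843 + I*√11) ≈ 29.035 + 0.05712*I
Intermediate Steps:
q(x) = √(-13 - x)
√(843 + q(o(-3/3))) = √(843 + √(-13 - 1*(-2))) = √(843 + √(-13 + 2)) = √(843 + √(-11)) = √(843 + I*√11)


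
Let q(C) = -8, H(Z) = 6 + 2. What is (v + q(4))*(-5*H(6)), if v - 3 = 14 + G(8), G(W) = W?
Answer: -680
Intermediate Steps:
H(Z) = 8
v = 25 (v = 3 + (14 + 8) = 3 + 22 = 25)
(v + q(4))*(-5*H(6)) = (25 - 8)*(-5*8) = 17*(-40) = -680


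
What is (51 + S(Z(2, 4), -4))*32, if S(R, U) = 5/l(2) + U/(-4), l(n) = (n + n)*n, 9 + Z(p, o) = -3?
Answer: 1684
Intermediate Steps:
Z(p, o) = -12 (Z(p, o) = -9 - 3 = -12)
l(n) = 2*n² (l(n) = (2*n)*n = 2*n²)
S(R, U) = 5/8 - U/4 (S(R, U) = 5/((2*2²)) + U/(-4) = 5/((2*4)) + U*(-¼) = 5/8 - U/4)
(51 + S(Z(2, 4), -4))*32 = (51 + (5/8 - ¼*(-4)))*32 = (51 + (5/8 + 1))*32 = (51 + 13/8)*32 = (421/8)*32 = 1684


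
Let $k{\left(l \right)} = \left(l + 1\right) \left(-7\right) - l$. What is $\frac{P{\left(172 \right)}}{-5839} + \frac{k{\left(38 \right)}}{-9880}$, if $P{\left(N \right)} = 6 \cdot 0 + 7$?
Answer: $\frac{1746769}{57689320} \approx 0.030279$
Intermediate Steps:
$P{\left(N \right)} = 7$ ($P{\left(N \right)} = 0 + 7 = 7$)
$k{\left(l \right)} = -7 - 8 l$ ($k{\left(l \right)} = \left(1 + l\right) \left(-7\right) - l = \left(-7 - 7 l\right) - l = -7 - 8 l$)
$\frac{P{\left(172 \right)}}{-5839} + \frac{k{\left(38 \right)}}{-9880} = \frac{7}{-5839} + \frac{-7 - 304}{-9880} = 7 \left(- \frac{1}{5839}\right) + \left(-7 - 304\right) \left(- \frac{1}{9880}\right) = - \frac{7}{5839} - - \frac{311}{9880} = - \frac{7}{5839} + \frac{311}{9880} = \frac{1746769}{57689320}$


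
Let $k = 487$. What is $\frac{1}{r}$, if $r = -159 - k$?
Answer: $- \frac{1}{646} \approx -0.001548$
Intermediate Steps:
$r = -646$ ($r = -159 - 487 = -646$)
$\frac{1}{r} = \frac{1}{-646} = - \frac{1}{646}$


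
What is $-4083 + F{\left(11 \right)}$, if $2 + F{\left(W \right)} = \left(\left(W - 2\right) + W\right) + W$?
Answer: $-4054$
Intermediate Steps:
$F{\left(W \right)} = -4 + 3 W$ ($F{\left(W \right)} = -2 + \left(\left(\left(W - 2\right) + W\right) + W\right) = -2 + \left(\left(\left(-2 + W\right) + W\right) + W\right) = -2 + \left(\left(-2 + 2 W\right) + W\right) = -2 + \left(-2 + 3 W\right) = -4 + 3 W$)
$-4083 + F{\left(11 \right)} = -4083 + \left(-4 + 3 \cdot 11\right) = -4083 + \left(-4 + 33\right) = -4083 + 29 = -4054$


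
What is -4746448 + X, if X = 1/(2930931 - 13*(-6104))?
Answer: -14288151724783/3010283 ≈ -4.7464e+6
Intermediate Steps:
X = 1/3010283 (X = 1/(2930931 + 79352) = 1/3010283 ≈ 3.3219e-7)
-4746448 + X = -4746448 + 1/3010283 = -14288151724783/3010283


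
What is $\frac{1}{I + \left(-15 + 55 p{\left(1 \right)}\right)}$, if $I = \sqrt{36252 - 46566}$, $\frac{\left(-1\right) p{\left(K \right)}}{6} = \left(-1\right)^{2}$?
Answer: $- \frac{115}{43113} - \frac{i \sqrt{1146}}{43113} \approx -0.0026674 - 0.00078521 i$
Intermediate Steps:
$p{\left(K \right)} = -6$ ($p{\left(K \right)} = - 6 \left(-1\right)^{2} = \left(-6\right) 1 = -6$)
$I = 3 i \sqrt{1146}$ ($I = \sqrt{-10314} = 3 i \sqrt{1146} \approx 101.56 i$)
$\frac{1}{I + \left(-15 + 55 p{\left(1 \right)}\right)} = \frac{1}{3 i \sqrt{1146} + \left(-15 + 55 \left(-6\right)\right)} = \frac{1}{3 i \sqrt{1146} - 345} = \frac{1}{-345 + 3 i \sqrt{1146}}$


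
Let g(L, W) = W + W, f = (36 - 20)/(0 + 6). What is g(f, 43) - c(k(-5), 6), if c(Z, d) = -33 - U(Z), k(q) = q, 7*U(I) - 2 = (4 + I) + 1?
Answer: 835/7 ≈ 119.29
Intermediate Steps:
U(I) = 1 + I/7 (U(I) = 2/7 + ((4 + I) + 1)/7 = 2/7 + (5 + I)/7 = 2/7 + (5/7 + I/7) = 1 + I/7)
f = 8/3 (f = 16/6 = 16*(⅙) = 8/3 ≈ 2.6667)
g(L, W) = 2*W
c(Z, d) = -34 - Z/7 (c(Z, d) = -33 - (1 + Z/7) = -33 + (-1 - Z/7) = -34 - Z/7)
g(f, 43) - c(k(-5), 6) = 2*43 - (-34 - ⅐*(-5)) = 86 - (-34 + 5/7) = 86 - 1*(-233/7) = 86 + 233/7 = 835/7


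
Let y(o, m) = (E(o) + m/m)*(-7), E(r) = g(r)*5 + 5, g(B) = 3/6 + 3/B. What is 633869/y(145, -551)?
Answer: -36764402/3493 ≈ -10525.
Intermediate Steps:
g(B) = ½ + 3/B (g(B) = 3*(⅙) + 3/B = ½ + 3/B)
E(r) = 5 + 5*(6 + r)/(2*r) (E(r) = ((6 + r)/(2*r))*5 + 5 = 5*(6 + r)/(2*r) + 5 = 5 + 5*(6 + r)/(2*r))
y(o, m) = -119/2 - 105/o (y(o, m) = ((15/2 + 15/o) + m/m)*(-7) = ((15/2 + 15/o) + 1)*(-7) = (17/2 + 15/o)*(-7) = -119/2 - 105/o)
633869/y(145, -551) = 633869/(-119/2 - 105/145) = 633869/(-119/2 - 105*1/145) = 633869/(-119/2 - 21/29) = 633869/(-3493/58) = 633869*(-58/3493) = -36764402/3493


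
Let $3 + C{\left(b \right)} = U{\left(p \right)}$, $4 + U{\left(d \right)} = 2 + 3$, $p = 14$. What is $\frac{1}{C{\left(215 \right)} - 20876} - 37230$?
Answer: $- \frac{777287941}{20878} \approx -37230.0$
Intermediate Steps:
$U{\left(d \right)} = 1$ ($U{\left(d \right)} = -4 + \left(2 + 3\right) = -4 + 5 = 1$)
$C{\left(b \right)} = -2$ ($C{\left(b \right)} = -3 + 1 = -2$)
$\frac{1}{C{\left(215 \right)} - 20876} - 37230 = \frac{1}{-2 - 20876} - 37230 = \frac{1}{-20878} - 37230 = - \frac{1}{20878} - 37230 = - \frac{777287941}{20878}$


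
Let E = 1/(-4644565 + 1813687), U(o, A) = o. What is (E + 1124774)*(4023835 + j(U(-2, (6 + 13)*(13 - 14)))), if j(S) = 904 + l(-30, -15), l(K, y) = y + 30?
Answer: 6407605523736134267/1415439 ≈ 4.5269e+12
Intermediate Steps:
l(K, y) = 30 + y
j(S) = 919 (j(S) = 904 + (30 - 15) = 904 + 15 = 919)
E = -1/2830878 (E = 1/(-2830878) = -1/2830878 ≈ -3.5325e-7)
(E + 1124774)*(4023835 + j(U(-2, (6 + 13)*(13 - 14)))) = (-1/2830878 + 1124774)*(4023835 + 919) = (3184097971571/2830878)*4024754 = 6407605523736134267/1415439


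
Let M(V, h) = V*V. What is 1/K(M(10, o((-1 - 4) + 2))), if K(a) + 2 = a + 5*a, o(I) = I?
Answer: 1/598 ≈ 0.0016722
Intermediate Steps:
M(V, h) = V²
K(a) = -2 + 6*a (K(a) = -2 + (a + 5*a) = -2 + 6*a)
1/K(M(10, o((-1 - 4) + 2))) = 1/(-2 + 6*10²) = 1/(-2 + 6*100) = 1/(-2 + 600) = 1/598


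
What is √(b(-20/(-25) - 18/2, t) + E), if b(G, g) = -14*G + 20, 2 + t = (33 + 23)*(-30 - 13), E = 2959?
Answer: √77345/5 ≈ 55.622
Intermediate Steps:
t = -2410 (t = -2 + (33 + 23)*(-30 - 13) = -2 + 56*(-43) = -2 - 2408 = -2410)
b(G, g) = 20 - 14*G
√(b(-20/(-25) - 18/2, t) + E) = √((20 - 14*(-20/(-25) - 18/2)) + 2959) = √((20 - 14*(-20*(-1/25) - 18*½)) + 2959) = √((20 - 14*(⅘ - 9)) + 2959) = √((20 - 14*(-41/5)) + 2959) = √((20 + 574/5) + 2959) = √(674/5 + 2959) = √(15469/5) = √77345/5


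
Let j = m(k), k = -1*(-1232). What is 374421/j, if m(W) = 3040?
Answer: 374421/3040 ≈ 123.16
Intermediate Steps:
k = 1232
j = 3040
374421/j = 374421/3040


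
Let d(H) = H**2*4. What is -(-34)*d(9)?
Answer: 11016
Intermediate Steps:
d(H) = 4*H**2
-(-34)*d(9) = -(-34)*4*9**2 = -(-34)*4*81 = -(-34)*324 = -1*(-11016) = 11016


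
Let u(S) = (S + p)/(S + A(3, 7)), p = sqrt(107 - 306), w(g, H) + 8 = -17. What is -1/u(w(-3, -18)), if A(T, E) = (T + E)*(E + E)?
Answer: 2875/824 + 115*I*sqrt(199)/824 ≈ 3.4891 + 1.9688*I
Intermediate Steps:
w(g, H) = -25 (w(g, H) = -8 - 17 = -25)
p = I*sqrt(199) (p = sqrt(-199) = I*sqrt(199) ≈ 14.107*I)
A(T, E) = 2*E*(E + T) (A(T, E) = (E + T)*(2*E) = 2*E*(E + T))
u(S) = (S + I*sqrt(199))/(140 + S) (u(S) = (S + I*sqrt(199))/(S + 2*7*(7 + 3)) = (S + I*sqrt(199))/(S + 2*7*10) = (S + I*sqrt(199))/(S + 140) = (S + I*sqrt(199))/(140 + S))
-1/u(w(-3, -18)) = -1/((-25 + I*sqrt(199))/(140 - 25)) = -1/((-25 + I*sqrt(199))/115) = -1/(-5/23 + I*sqrt(199)/115)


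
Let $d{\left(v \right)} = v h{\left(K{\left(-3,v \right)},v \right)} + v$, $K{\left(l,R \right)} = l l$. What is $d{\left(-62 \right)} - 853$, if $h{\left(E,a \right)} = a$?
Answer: $2929$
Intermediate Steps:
$K{\left(l,R \right)} = l^{2}$
$d{\left(v \right)} = v + v^{2}$ ($d{\left(v \right)} = v v + v = v^{2} + v = v + v^{2}$)
$d{\left(-62 \right)} - 853 = - 62 \left(1 - 62\right) - 853 = \left(-62\right) \left(-61\right) - 853 = 3782 - 853 = 2929$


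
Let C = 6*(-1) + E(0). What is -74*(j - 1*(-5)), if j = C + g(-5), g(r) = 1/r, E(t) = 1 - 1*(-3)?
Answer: -1036/5 ≈ -207.20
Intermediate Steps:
E(t) = 4 (E(t) = 1 + 3 = 4)
g(r) = 1/r
C = -2 (C = 6*(-1) + 4 = -6 + 4 = -2)
j = -11/5 (j = -2 + 1/(-5) = -2 - 1/5 = -11/5 ≈ -2.2000)
-74*(j - 1*(-5)) = -74*(-11/5 - 1*(-5)) = -74*(-11/5 + 5) = -74*14/5 = -1036/5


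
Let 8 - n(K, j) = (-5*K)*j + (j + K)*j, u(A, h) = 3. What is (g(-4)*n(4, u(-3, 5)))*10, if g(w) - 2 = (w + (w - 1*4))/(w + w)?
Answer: 1645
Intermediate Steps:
g(w) = 2 + (-4 + 2*w)/(2*w) (g(w) = 2 + (w + (w - 1*4))/(w + w) = 2 + (w + (w - 4))/((2*w)) = 2 + (w + (-4 + w))*(1/(2*w)) = 2 + (-4 + 2*w)*(1/(2*w)) = 2 + (-4 + 2*w)/(2*w))
n(K, j) = 8 - j*(K + j) + 5*K*j (n(K, j) = 8 - ((-5*K)*j + (j + K)*j) = 8 - (-5*K*j + (K + j)*j) = 8 - (-5*K*j + j*(K + j)) = 8 - (j*(K + j) - 5*K*j) = 8 + (-j*(K + j) + 5*K*j) = 8 - j*(K + j) + 5*K*j)
(g(-4)*n(4, u(-3, 5)))*10 = ((3 - 2/(-4))*(8 - 1*3² + 4*4*3))*10 = ((3 - 2*(-¼))*(8 - 1*9 + 48))*10 = ((3 + ½)*(8 - 9 + 48))*10 = ((7/2)*47)*10 = (329/2)*10 = 1645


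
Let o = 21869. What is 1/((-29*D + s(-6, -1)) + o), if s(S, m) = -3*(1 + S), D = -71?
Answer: 1/23943 ≈ 4.1766e-5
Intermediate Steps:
s(S, m) = -3 - 3*S
1/((-29*D + s(-6, -1)) + o) = 1/((-29*(-71) + (-3 - 3*(-6))) + 21869) = 1/((2059 + (-3 + 18)) + 21869) = 1/((2059 + 15) + 21869) = 1/(2074 + 21869) = 1/23943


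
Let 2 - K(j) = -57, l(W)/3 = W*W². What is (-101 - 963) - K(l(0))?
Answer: -1123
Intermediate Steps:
l(W) = 3*W³ (l(W) = 3*(W*W²) = 3*W³)
K(j) = 59 (K(j) = 2 - 1*(-57) = 2 + 57 = 59)
(-101 - 963) - K(l(0)) = (-101 - 963) - 1*59 = -1064 - 59 = -1123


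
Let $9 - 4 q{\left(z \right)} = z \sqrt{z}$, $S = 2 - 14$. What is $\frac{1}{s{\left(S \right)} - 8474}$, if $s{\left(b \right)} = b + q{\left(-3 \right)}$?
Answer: $- \frac{33935}{287896063} - \frac{3 i \sqrt{3}}{287896063} \approx -0.00011787 - 1.8049 \cdot 10^{-8} i$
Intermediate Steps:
$S = -12$ ($S = 2 - 14 = -12$)
$q{\left(z \right)} = \frac{9}{4} - \frac{z^{\frac{3}{2}}}{4}$ ($q{\left(z \right)} = \frac{9}{4} - \frac{z \sqrt{z}}{4} = \frac{9}{4} - \frac{z^{\frac{3}{2}}}{4}$)
$s{\left(b \right)} = \frac{9}{4} + b + \frac{3 i \sqrt{3}}{4}$ ($s{\left(b \right)} = b + \left(\frac{9}{4} - \frac{\left(-3\right)^{\frac{3}{2}}}{4}\right) = b + \left(\frac{9}{4} - \frac{\left(-3\right) i \sqrt{3}}{4}\right) = b + \left(\frac{9}{4} + \frac{3 i \sqrt{3}}{4}\right) = \frac{9}{4} + b + \frac{3 i \sqrt{3}}{4}$)
$\frac{1}{s{\left(S \right)} - 8474} = \frac{1}{\left(\frac{9}{4} - 12 + \frac{3 i \sqrt{3}}{4}\right) - 8474} = \frac{1}{\left(- \frac{39}{4} + \frac{3 i \sqrt{3}}{4}\right) - 8474} = \frac{1}{- \frac{33935}{4} + \frac{3 i \sqrt{3}}{4}}$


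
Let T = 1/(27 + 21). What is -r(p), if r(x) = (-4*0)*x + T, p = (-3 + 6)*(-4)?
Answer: -1/48 ≈ -0.020833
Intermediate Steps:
p = -12 (p = 3*(-4) = -12)
T = 1/48 ≈ 0.020833
r(x) = 1/48 (r(x) = (-4*0)*x + 1/48 = 0*x + 1/48 = 0 + 1/48 = 1/48)
-r(p) = -1*1/48 = -1/48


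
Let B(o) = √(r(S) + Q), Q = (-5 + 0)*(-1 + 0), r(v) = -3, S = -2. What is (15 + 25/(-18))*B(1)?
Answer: 245*√2/18 ≈ 19.249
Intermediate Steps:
Q = 5 (Q = -5*(-1) = 5)
B(o) = √2 (B(o) = √(-3 + 5) = √2)
(15 + 25/(-18))*B(1) = (15 + 25/(-18))*√2 = (15 + 25*(-1/18))*√2 = (15 - 25/18)*√2 = 245*√2/18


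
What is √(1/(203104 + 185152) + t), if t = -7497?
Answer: I*√70632386435446/97064 ≈ 86.585*I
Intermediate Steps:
√(1/(203104 + 185152) + t) = √(1/(203104 + 185152) - 7497) = √(1/388256 - 7497) = √(-2910755231/388256) = I*√70632386435446/97064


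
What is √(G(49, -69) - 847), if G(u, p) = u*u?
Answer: √1554 ≈ 39.421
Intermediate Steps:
G(u, p) = u²
√(G(49, -69) - 847) = √(49² - 847) = √(2401 - 847) = √1554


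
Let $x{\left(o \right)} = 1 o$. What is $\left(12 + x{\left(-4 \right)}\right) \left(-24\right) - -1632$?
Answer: $1440$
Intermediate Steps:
$x{\left(o \right)} = o$
$\left(12 + x{\left(-4 \right)}\right) \left(-24\right) - -1632 = \left(12 - 4\right) \left(-24\right) - -1632 = 8 \left(-24\right) + 1632 = -192 + 1632 = 1440$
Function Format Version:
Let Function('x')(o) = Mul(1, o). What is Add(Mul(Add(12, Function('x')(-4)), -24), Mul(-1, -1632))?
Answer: 1440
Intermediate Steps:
Function('x')(o) = o
Add(Mul(Add(12, Function('x')(-4)), -24), Mul(-1, -1632)) = Add(Mul(Add(12, -4), -24), Mul(-1, -1632)) = Add(Mul(8, -24), 1632) = Add(-192, 1632) = 1440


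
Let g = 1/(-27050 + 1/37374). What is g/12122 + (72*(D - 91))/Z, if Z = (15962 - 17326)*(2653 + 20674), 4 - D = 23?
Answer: 35578417290771/142935473156879953 ≈ 0.00024891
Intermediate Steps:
D = -19 (D = 4 - 1*23 = 4 - 23 = -19)
g = -37374/1010966699 (g = 1/(-27050 + 1/37374) = 1/(-1010966699/37374) = -37374/1010966699 ≈ -3.6969e-5)
Z = -31818028 (Z = -1364*23327 = -31818028)
g/12122 + (72*(D - 91))/Z = -37374/1010966699/12122 + (72*(-19 - 91))/(-31818028) = -37374/1010966699*1/12122 + (72*(-110))*(-1/31818028) = -18687/6127469162639 - 7920*(-1/31818028) = -18687/6127469162639 + 180/723137 = 35578417290771/142935473156879953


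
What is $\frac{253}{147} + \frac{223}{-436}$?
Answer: $\frac{77527}{64092} \approx 1.2096$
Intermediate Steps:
$\frac{253}{147} + \frac{223}{-436} = 253 \cdot \frac{1}{147} + 223 \left(- \frac{1}{436}\right) = \frac{253}{147} - \frac{223}{436} = \frac{77527}{64092}$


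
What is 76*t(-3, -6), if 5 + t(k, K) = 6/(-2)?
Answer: -608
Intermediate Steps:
t(k, K) = -8 (t(k, K) = -5 + 6/(-2) = -5 + 6*(-1/2) = -5 - 3 = -8)
76*t(-3, -6) = 76*(-8) = -608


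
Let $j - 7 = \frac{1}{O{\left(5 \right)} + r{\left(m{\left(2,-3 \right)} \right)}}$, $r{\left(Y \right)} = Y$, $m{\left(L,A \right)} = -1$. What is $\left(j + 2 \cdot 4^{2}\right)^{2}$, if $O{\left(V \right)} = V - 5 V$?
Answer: $\frac{669124}{441} \approx 1517.3$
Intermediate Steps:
$O{\left(V \right)} = - 4 V$
$j = \frac{146}{21}$ ($j = 7 + \frac{1}{\left(-4\right) 5 - 1} = 7 + \frac{1}{-20 - 1} = 7 + \frac{1}{-21} = 7 - \frac{1}{21} = \frac{146}{21} \approx 6.9524$)
$\left(j + 2 \cdot 4^{2}\right)^{2} = \left(\frac{146}{21} + 2 \cdot 4^{2}\right)^{2} = \left(\frac{146}{21} + 2 \cdot 16\right)^{2} = \left(\frac{146}{21} + 32\right)^{2} = \left(\frac{818}{21}\right)^{2} = \frac{669124}{441}$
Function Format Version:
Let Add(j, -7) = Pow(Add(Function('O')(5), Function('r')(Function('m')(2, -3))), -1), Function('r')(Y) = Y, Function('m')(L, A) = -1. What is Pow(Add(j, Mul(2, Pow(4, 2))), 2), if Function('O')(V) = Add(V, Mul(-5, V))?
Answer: Rational(669124, 441) ≈ 1517.3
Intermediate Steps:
Function('O')(V) = Mul(-4, V)
j = Rational(146, 21) (j = Add(7, Pow(Add(Mul(-4, 5), -1), -1)) = Add(7, Pow(Add(-20, -1), -1)) = Add(7, Pow(-21, -1)) = Add(7, Rational(-1, 21)) = Rational(146, 21) ≈ 6.9524)
Pow(Add(j, Mul(2, Pow(4, 2))), 2) = Pow(Add(Rational(146, 21), Mul(2, Pow(4, 2))), 2) = Pow(Add(Rational(146, 21), Mul(2, 16)), 2) = Pow(Add(Rational(146, 21), 32), 2) = Pow(Rational(818, 21), 2) = Rational(669124, 441)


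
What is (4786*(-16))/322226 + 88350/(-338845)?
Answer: -5441606182/10918466897 ≈ -0.49839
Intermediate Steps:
(4786*(-16))/322226 + 88350/(-338845) = -76576*1/322226 + 88350*(-1/338845) = -38288/161113 - 17670/67769 = -5441606182/10918466897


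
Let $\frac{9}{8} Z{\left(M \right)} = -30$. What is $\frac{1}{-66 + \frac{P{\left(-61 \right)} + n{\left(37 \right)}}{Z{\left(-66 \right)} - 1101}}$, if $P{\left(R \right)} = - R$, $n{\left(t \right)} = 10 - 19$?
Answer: $- \frac{3383}{223434} \approx -0.015141$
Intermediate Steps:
$n{\left(t \right)} = -9$
$Z{\left(M \right)} = - \frac{80}{3}$ ($Z{\left(M \right)} = \frac{8}{9} \left(-30\right) = - \frac{80}{3}$)
$\frac{1}{-66 + \frac{P{\left(-61 \right)} + n{\left(37 \right)}}{Z{\left(-66 \right)} - 1101}} = \frac{1}{-66 + \frac{\left(-1\right) \left(-61\right) - 9}{- \frac{80}{3} - 1101}} = \frac{1}{-66 + \frac{61 - 9}{- \frac{3383}{3}}} = \frac{1}{-66 + 52 \left(- \frac{3}{3383}\right)} = \frac{1}{-66 - \frac{156}{3383}} = \frac{1}{- \frac{223434}{3383}} = - \frac{3383}{223434}$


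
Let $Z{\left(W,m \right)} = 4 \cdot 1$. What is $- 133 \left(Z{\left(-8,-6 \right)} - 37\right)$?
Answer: $4389$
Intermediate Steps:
$Z{\left(W,m \right)} = 4$
$- 133 \left(Z{\left(-8,-6 \right)} - 37\right) = - 133 \left(4 - 37\right) = \left(-133\right) \left(-33\right) = 4389$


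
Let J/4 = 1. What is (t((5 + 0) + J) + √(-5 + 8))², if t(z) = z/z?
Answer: (1 + √3)² ≈ 7.4641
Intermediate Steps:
J = 4 (J = 4*1 = 4)
t(z) = 1
(t((5 + 0) + J) + √(-5 + 8))² = (1 + √(-5 + 8))² = (1 + √3)²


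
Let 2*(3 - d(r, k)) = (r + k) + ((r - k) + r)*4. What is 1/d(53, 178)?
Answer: 2/63 ≈ 0.031746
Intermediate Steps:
d(r, k) = 3 - 9*r/2 + 3*k/2 (d(r, k) = 3 - ((r + k) + ((r - k) + r)*4)/2 = 3 - ((k + r) + (-k + 2*r)*4)/2 = 3 - ((k + r) + (-4*k + 8*r))/2 = 3 - (-3*k + 9*r)/2 = 3 + (-9*r/2 + 3*k/2) = 3 - 9*r/2 + 3*k/2)
1/d(53, 178) = 1/(3 - 9/2*53 + (3/2)*178) = 1/(3 - 477/2 + 267) = 1/(63/2) = 2/63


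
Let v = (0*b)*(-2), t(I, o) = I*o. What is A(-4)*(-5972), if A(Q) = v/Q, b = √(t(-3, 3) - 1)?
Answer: 0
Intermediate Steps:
b = I*√10 (b = √(-3*3 - 1) = √(-9 - 1) = √(-10) = I*√10 ≈ 3.1623*I)
v = 0 (v = (0*(I*√10))*(-2) = 0*(-2) = 0)
A(Q) = 0 (A(Q) = 0/Q = 0)
A(-4)*(-5972) = 0*(-5972) = 0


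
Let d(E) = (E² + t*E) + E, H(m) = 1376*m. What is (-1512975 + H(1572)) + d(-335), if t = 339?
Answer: 648422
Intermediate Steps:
d(E) = E² + 340*E (d(E) = (E² + 339*E) + E = E² + 340*E)
(-1512975 + H(1572)) + d(-335) = (-1512975 + 1376*1572) - 335*(340 - 335) = (-1512975 + 2163072) - 335*5 = 650097 - 1675 = 648422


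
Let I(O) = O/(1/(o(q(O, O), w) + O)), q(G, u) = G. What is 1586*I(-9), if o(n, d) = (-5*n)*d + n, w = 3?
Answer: -1670058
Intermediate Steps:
o(n, d) = n - 5*d*n (o(n, d) = -5*d*n + n = n - 5*d*n)
I(O) = -13*O² (I(O) = O/(1/(O*(1 - 5*3) + O)) = O/(1/(O*(1 - 15) + O)) = O/(1/(O*(-14) + O)) = O/(1/(-14*O + O)) = O/(1/(-13*O)) = O/((-1/(13*O))) = O*(-13*O) = -13*O²)
1586*I(-9) = 1586*(-13*(-9)²) = 1586*(-13*81) = 1586*(-1053) = -1670058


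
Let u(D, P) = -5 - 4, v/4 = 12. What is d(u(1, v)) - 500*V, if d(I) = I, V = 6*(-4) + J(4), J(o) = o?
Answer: 9991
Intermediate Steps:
v = 48 (v = 4*12 = 48)
u(D, P) = -9
V = -20 (V = 6*(-4) + 4 = -24 + 4 = -20)
d(u(1, v)) - 500*V = -9 - 500*(-20) = -9 + 10000 = 9991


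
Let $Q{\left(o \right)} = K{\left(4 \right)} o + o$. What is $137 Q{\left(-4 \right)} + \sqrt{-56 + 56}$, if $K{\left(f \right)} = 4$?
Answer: $-2740$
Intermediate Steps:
$Q{\left(o \right)} = 5 o$ ($Q{\left(o \right)} = 4 o + o = 5 o$)
$137 Q{\left(-4 \right)} + \sqrt{-56 + 56} = 137 \cdot 5 \left(-4\right) + \sqrt{-56 + 56} = 137 \left(-20\right) + \sqrt{0} = -2740 + 0 = -2740$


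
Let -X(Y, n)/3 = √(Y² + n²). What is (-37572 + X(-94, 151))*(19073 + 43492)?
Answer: -2350692180 - 187695*√31637 ≈ -2.3841e+9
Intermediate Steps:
X(Y, n) = -3*√(Y² + n²)
(-37572 + X(-94, 151))*(19073 + 43492) = (-37572 - 3*√((-94)² + 151²))*(19073 + 43492) = (-37572 - 3*√(8836 + 22801))*62565 = (-37572 - 3*√31637)*62565 = -2350692180 - 187695*√31637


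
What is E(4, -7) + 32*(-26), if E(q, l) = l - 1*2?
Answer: -841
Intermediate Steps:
E(q, l) = -2 + l (E(q, l) = l - 2 = -2 + l)
E(4, -7) + 32*(-26) = (-2 - 7) + 32*(-26) = -9 - 832 = -841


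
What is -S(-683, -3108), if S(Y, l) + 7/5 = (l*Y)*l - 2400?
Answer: 32987764567/5 ≈ 6.5976e+9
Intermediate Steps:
S(Y, l) = -12007/5 + Y*l² (S(Y, l) = -7/5 + ((l*Y)*l - 2400) = -7/5 + ((Y*l)*l - 2400) = -7/5 + (Y*l² - 2400) = -7/5 + (-2400 + Y*l²) = -12007/5 + Y*l²)
-S(-683, -3108) = -(-12007/5 - 683*(-3108)²) = -(-12007/5 - 683*9659664) = -(-12007/5 - 6597550512) = -1*(-32987764567/5) = 32987764567/5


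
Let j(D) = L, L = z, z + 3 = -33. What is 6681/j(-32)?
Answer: -2227/12 ≈ -185.58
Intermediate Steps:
z = -36 (z = -3 - 33 = -36)
L = -36
j(D) = -36
6681/j(-32) = 6681/(-36) = 6681*(-1/36) = -2227/12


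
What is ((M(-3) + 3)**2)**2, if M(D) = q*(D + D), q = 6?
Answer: 1185921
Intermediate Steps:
M(D) = 12*D (M(D) = 6*(D + D) = 6*(2*D) = 12*D)
((M(-3) + 3)**2)**2 = ((12*(-3) + 3)**2)**2 = ((-36 + 3)**2)**2 = ((-33)**2)**2 = 1089**2 = 1185921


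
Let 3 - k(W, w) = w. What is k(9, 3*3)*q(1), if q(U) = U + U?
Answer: -12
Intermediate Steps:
q(U) = 2*U
k(W, w) = 3 - w
k(9, 3*3)*q(1) = (3 - 3*3)*(2*1) = (3 - 1*9)*2 = (3 - 9)*2 = -6*2 = -12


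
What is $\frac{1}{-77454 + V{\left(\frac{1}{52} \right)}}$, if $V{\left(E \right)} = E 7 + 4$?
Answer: $- \frac{52}{4027393} \approx -1.2912 \cdot 10^{-5}$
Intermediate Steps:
$V{\left(E \right)} = 4 + 7 E$ ($V{\left(E \right)} = 7 E + 4 = 4 + 7 E$)
$\frac{1}{-77454 + V{\left(\frac{1}{52} \right)}} = \frac{1}{-77454 + \left(4 + \frac{7}{52}\right)} = \frac{1}{-77454 + \frac{215}{52}} = \frac{1}{- \frac{4027393}{52}} = - \frac{52}{4027393}$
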